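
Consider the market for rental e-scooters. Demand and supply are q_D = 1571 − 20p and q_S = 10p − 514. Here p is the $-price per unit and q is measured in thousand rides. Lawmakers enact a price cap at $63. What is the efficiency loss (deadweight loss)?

In inverse form: demand p = 78.55 − 0.05q, supply p = 51.4 + 0.1q.
Competitive equilibrium: 78.55 − 0.05q = 51.4 + 0.1q → q* = 181, p* = 69.5.
At the ceiling p = 63, quantity supplied = (63 − 51.4)/0.1 = 116.
Willingness to pay at q' = 116: 78.55 − 0.05·116 = 72.75.
Δq = 181 − 116 = 65; wedge = 72.75 − 63 = 9.75.
DWL = ½ × 65 × 9.75 = $316.875 thousand.

$316.875 thousand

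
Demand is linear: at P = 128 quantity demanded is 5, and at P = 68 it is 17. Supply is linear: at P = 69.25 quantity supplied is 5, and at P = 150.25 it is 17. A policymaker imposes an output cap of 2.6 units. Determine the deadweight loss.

321.715

Demand slope = (68 − 128)/(17 − 5) = −5, so P = 153 − 5Q.
Supply slope = (150.25 − 69.25)/(17 − 5) = 6.75, so P = 35.5 + 6.75Q.
Competitive equilibrium: 153 − 5Q = 35.5 + 6.75Q → Q* = 10, P* = 103.
At Q = 2.6: demand price = 153 − 5·2.6 = 140; supply price = 35.5 + 6.75·2.6 = 53.05.
ΔQ = 10 − 2.6 = 7.4; wedge = 140 − 53.05 = 86.95.
Welfare loss = ½ × 7.4 × 86.95 = 321.715.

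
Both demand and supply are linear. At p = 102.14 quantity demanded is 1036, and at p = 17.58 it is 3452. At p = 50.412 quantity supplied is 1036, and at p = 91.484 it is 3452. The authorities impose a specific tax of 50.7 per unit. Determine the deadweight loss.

24716.25

Demand slope = (17.58 − 102.14)/(3452 − 1036) = −0.035, so p = 138.4 − 0.035q.
Supply slope = (91.484 − 50.412)/(3452 − 1036) = 0.017, so p = 32.8 + 0.017q.
Competitive equilibrium: 138.4 − 0.035q = 32.8 + 0.017q → q* = 2030.7692, p* = 67.3231.
With the tax, the buyer price exceeds the seller price by 50.7: (138.4 − 0.035q) − (32.8 + 0.017q) = 50.7 → q' = 1055.7692.
Δq = 2030.7692 − 1055.7692 = 975; the wedge equals the tax, 50.7.
Welfare loss = ½ × 975 × 50.7 = 24716.25.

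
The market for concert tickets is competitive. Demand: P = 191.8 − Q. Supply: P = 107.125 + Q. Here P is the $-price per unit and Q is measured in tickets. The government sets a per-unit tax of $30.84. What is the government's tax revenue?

Competitive equilibrium: 191.8 − Q = 107.125 + Q → Q* = 42.3375, P* = 149.4625.
With the tax, the buyer price exceeds the seller price by 30.84: (191.8 − Q) − (107.125 + Q) = 30.84 → Q' = 26.9175.
Tax revenue = 30.84 × 26.9175 = $830.14.

$830.14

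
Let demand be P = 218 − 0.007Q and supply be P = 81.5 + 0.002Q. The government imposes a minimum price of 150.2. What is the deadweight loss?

Competitive equilibrium: 218 − 0.007Q = 81.5 + 0.002Q → Q* = 15166.6666667, P* = 111.8333333.
At the floor P = 150.2, quantity demanded = (218 − 150.2)/0.007 = 9685.7142857.
Sellers' marginal cost at Q' = 9685.7142857: 81.5 + 0.002·9685.7142857 = 100.8714286.
ΔQ = 15166.6666667 − 9685.7142857 = 5480.952381; wedge = 150.2 − 100.8714286 = 49.3285714.
DWL = ½ × 5480.952381 × 49.3285714 = 135183.78.

135183.78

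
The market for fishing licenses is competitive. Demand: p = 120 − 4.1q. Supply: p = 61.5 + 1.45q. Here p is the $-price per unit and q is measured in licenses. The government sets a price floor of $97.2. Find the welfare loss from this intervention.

Competitive equilibrium: 120 − 4.1q = 61.5 + 1.45q → q* = 10.5405, p* = 76.7838.
At the floor p = 97.2, quantity demanded = (120 − 97.2)/4.1 = 5.561.
Sellers' marginal cost at q' = 5.561: 61.5 + 1.45·5.561 = 69.5635.
Δq = 10.5405 − 5.561 = 4.9795; wedge = 97.2 − 69.5635 = 27.6365.
Welfare loss = ½ × 4.9795 × 27.6365 = $68.81.

$68.81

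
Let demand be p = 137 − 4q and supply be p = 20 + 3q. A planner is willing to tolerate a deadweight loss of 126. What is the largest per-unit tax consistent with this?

42

Competitive equilibrium: 137 − 4q = 20 + 3q → q* = 16.7143, p* = 70.1429.
A tax t gives Δq = t/7 and wedge t, so DWL = t²/14.
t²/14 = 126 → t² = 1764 → t = 42.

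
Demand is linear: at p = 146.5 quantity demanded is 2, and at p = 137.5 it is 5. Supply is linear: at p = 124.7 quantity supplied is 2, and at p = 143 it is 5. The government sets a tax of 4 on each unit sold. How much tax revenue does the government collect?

15.82

Demand slope = (137.5 − 146.5)/(5 − 2) = −3, so p = 152.5 − 3q.
Supply slope = (143 − 124.7)/(5 − 2) = 6.1, so p = 112.5 + 6.1q.
Competitive equilibrium: 152.5 − 3q = 112.5 + 6.1q → q* = 4.3956, p* = 139.3132.
With the tax, the buyer price exceeds the seller price by 4: (152.5 − 3q) − (112.5 + 6.1q) = 4 → q' = 3.956.
Tax revenue = 4 × 3.956 = 15.82.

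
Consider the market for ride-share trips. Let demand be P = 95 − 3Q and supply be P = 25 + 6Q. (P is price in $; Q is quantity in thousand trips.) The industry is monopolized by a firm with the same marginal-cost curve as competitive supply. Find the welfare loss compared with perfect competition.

$17.01 thousand

Competitive equilibrium: 95 − 3Q = 25 + 6Q → Q* = 7.7778, P* = 71.6667.
Marginal revenue: MR = 95 − 6Q. Set MR = MC: 95 − 6Q = 25 + 6Q → Q_m = 5.8333.
Price P_m = 95 − 3·5.8333 = 77.5001; MC(Q_m) = 25 + 6·5.8333 = 59.9998.
Competitive Q* = 7.7778, so ΔQ = 1.9445; wedge = 77.5001 − 59.9998 = 17.5003.
The triangle = ½ × 1.9445 × 17.5003 = $17.01 thousand.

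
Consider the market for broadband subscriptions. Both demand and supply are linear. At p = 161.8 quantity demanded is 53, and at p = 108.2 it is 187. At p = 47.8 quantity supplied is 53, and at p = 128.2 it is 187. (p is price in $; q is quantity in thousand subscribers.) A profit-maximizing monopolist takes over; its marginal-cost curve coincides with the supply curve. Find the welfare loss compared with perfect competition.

$1138.33 thousand

Demand slope = (108.2 − 161.8)/(187 − 53) = −0.4, so p = 183 − 0.4q.
Supply slope = (128.2 − 47.8)/(187 − 53) = 0.6, so p = 16 + 0.6q.
Competitive equilibrium: 183 − 0.4q = 16 + 0.6q → q* = 167, p* = 116.2.
Marginal revenue: MR = 183 − 0.8q. Set MR = MC: 183 − 0.8q = 16 + 0.6q → q_m = 119.2857.
Price p_m = 183 − 0.4·119.2857 = 135.2857; MC(q_m) = 16 + 0.6·119.2857 = 87.5714.
Competitive q* = 167, so Δq = 47.7143; wedge = 135.2857 − 87.5714 = 47.7143.
DWL = ½ × 47.7143 × 47.7143 = $1138.33 thousand.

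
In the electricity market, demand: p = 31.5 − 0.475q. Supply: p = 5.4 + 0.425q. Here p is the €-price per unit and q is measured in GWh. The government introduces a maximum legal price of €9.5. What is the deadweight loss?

€168.54

Competitive equilibrium: 31.5 − 0.475q = 5.4 + 0.425q → q* = 29, p* = 17.725.
At the ceiling p = 9.5, quantity supplied = (9.5 − 5.4)/0.425 = 9.6471.
Willingness to pay at q' = 9.6471: 31.5 − 0.475·9.6471 = 26.9176.
Δq = 29 − 9.6471 = 19.3529; wedge = 26.9176 − 9.5 = 17.4176.
Welfare loss = ½ × 19.3529 × 17.4176 = €168.54.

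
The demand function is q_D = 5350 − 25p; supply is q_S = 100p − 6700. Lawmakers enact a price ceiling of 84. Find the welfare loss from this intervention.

In inverse form: demand p = 214 − 0.04q, supply p = 67 + 0.01q.
Competitive equilibrium: 214 − 0.04q = 67 + 0.01q → q* = 2940, p* = 96.4.
At the ceiling p = 84, quantity supplied = (84 − 67)/0.01 = 1700.
Willingness to pay at q' = 1700: 214 − 0.04·1700 = 146.
Δq = 2940 − 1700 = 1240; wedge = 146 − 84 = 62.
DWL = ½ × 1240 × 62 = 38440.

38440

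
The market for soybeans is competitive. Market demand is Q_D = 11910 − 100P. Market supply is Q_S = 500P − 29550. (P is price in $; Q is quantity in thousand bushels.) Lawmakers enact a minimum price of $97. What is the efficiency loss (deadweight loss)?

$46704.60 thousand

In inverse form: demand P = 119.1 − 0.01Q, supply P = 59.1 + 0.002Q.
Competitive equilibrium: 119.1 − 0.01Q = 59.1 + 0.002Q → Q* = 5000, P* = 69.1.
At the floor P = 97, quantity demanded = (119.1 − 97)/0.01 = 2210.
Sellers' marginal cost at Q' = 2210: 59.1 + 0.002·2210 = 63.52.
ΔQ = 5000 − 2210 = 2790; wedge = 97 − 63.52 = 33.48.
The triangle = ½ × 2790 × 33.48 = $46704.60 thousand.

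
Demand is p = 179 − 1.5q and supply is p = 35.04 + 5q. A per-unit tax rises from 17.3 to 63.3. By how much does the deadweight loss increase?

Competitive equilibrium: 179 − 1.5q = 35.04 + 5q → q* = 22.1477, p* = 145.7785.
For a per-unit tax t: Δq = t/6.5, so DWL = ½·t·(t/6.5) = t²/13.
At t = 17.3: DWL = 23.022. At t = 63.3: DWL = 308.222.
Increase = 308.222 − 23.022 = 285.20.

285.20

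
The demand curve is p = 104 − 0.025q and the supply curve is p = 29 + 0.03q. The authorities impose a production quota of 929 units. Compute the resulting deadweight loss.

5194.99

Competitive equilibrium: 104 − 0.025q = 29 + 0.03q → q* = 1363.6364, p* = 69.9091.
At q = 929: demand price = 104 − 0.025·929 = 80.775; supply price = 29 + 0.03·929 = 56.87.
Δq = 1363.6364 − 929 = 434.6364; wedge = 80.775 − 56.87 = 23.905.
Deadweight loss = ½ × 434.6364 × 23.905 = 5194.99.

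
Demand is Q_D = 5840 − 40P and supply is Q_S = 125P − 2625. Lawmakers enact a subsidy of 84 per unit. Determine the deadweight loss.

In inverse form: demand P = 146 − 0.025Q, supply P = 21 + 0.008Q.
Competitive equilibrium: 146 − 0.025Q = 21 + 0.008Q → Q* = 3787.8788, P* = 51.303.
The subsidy lowers effective supply by 84: P = 0.008Q − 63.
New quantity: 146 − 0.025Q = 0.008Q − 63 → Q' = 6333.3333.
Overproduction ΔQ = 6333.3333 − 3787.8788 = 2545.4545; wedge = subsidy = 84.
Deadweight loss = ½ × 2545.4545 × 84 = 106909.09.

106909.09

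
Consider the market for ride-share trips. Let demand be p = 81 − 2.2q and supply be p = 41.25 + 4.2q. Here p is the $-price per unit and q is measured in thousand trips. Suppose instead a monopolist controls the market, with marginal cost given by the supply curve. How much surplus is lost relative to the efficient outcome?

$8.08 thousand

Competitive equilibrium: 81 − 2.2q = 41.25 + 4.2q → q* = 6.2109, p* = 67.3359.
Marginal revenue: MR = 81 − 4.4q. Set MR = MC: 81 − 4.4q = 41.25 + 4.2q → q_m = 4.6221.
Price p_m = 81 − 2.2·4.6221 = 70.8314; MC(q_m) = 41.25 + 4.2·4.6221 = 60.6628.
Competitive q* = 6.2109, so Δq = 1.5888; wedge = 70.8314 − 60.6628 = 10.1686.
The triangle = ½ × 1.5888 × 10.1686 = $8.08 thousand.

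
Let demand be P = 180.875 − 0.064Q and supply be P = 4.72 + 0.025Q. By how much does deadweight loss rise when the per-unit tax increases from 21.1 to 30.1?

2588.76

Competitive equilibrium: 180.875 − 0.064Q = 4.72 + 0.025Q → Q* = 1979.2697, P* = 54.2017.
For a per-unit tax t: ΔQ = t/0.089, so DWL = ½·t·(t/0.089) = t²/0.178.
At t = 21.1: DWL = 2501.18. At t = 30.1: DWL = 5089.944.
Increase = 5089.944 − 2501.18 = 2588.76.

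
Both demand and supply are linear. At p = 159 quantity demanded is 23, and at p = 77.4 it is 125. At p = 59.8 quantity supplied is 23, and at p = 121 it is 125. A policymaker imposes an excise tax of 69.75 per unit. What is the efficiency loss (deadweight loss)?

1737.52

Demand slope = (77.4 − 159)/(125 − 23) = −0.8, so p = 177.4 − 0.8q.
Supply slope = (121 − 59.8)/(125 − 23) = 0.6, so p = 46 + 0.6q.
Competitive equilibrium: 177.4 − 0.8q = 46 + 0.6q → q* = 93.8571, p* = 102.3143.
With the tax, the buyer price exceeds the seller price by 69.75: (177.4 − 0.8q) − (46 + 0.6q) = 69.75 → q' = 44.0357.
Δq = 93.8571 − 44.0357 = 49.8214; the wedge equals the tax, 69.75.
Deadweight loss = ½ × 49.8214 × 69.75 = 1737.52.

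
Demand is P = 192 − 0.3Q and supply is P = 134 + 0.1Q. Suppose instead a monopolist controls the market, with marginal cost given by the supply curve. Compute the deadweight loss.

Competitive equilibrium: 192 − 0.3Q = 134 + 0.1Q → Q* = 145, P* = 148.5.
Marginal revenue: MR = 192 − 0.6Q. Set MR = MC: 192 − 0.6Q = 134 + 0.1Q → Q_m = 82.8571.
Price P_m = 192 − 0.3·82.8571 = 167.1429; MC(Q_m) = 134 + 0.1·82.8571 = 142.2857.
Competitive Q* = 145, so ΔQ = 62.1429; wedge = 167.1429 − 142.2857 = 24.8572.
Welfare loss = ½ × 62.1429 × 24.8572 = 772.35.

772.35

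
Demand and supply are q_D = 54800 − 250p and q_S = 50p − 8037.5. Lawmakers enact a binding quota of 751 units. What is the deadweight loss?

In inverse form: demand p = 219.2 − 0.004q, supply p = 160.75 + 0.02q.
Competitive equilibrium: 219.2 − 0.004q = 160.75 + 0.02q → q* = 2435.4167, p* = 209.4583.
At q = 751: demand price = 219.2 − 0.004·751 = 216.196; supply price = 160.75 + 0.02·751 = 175.77.
Δq = 2435.4167 − 751 = 1684.4167; wedge = 216.196 − 175.77 = 40.426.
The triangle = ½ × 1684.4167 × 40.426 = 34047.11.

34047.11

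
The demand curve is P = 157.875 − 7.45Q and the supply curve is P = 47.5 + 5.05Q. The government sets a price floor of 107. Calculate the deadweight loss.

25.03

Competitive equilibrium: 157.875 − 7.45Q = 47.5 + 5.05Q → Q* = 8.83, P* = 92.0915.
At the floor P = 107, quantity demanded = (157.875 − 107)/7.45 = 6.8289.
Sellers' marginal cost at Q' = 6.8289: 47.5 + 5.05·6.8289 = 81.9859.
ΔQ = 8.83 − 6.8289 = 2.0011; wedge = 107 − 81.9859 = 25.0141.
Welfare loss = ½ × 2.0011 × 25.0141 = 25.03.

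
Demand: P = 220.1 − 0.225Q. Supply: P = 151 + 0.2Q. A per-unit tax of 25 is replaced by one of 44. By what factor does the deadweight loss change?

Competitive equilibrium: 220.1 − 0.225Q = 151 + 0.2Q → Q* = 162.5882, P* = 183.5176.
For a per-unit tax t: ΔQ = t/0.425, so DWL = ½·t·(t/0.425) = t²/0.85.
At t = 25: DWL = 735.294. At t = 44: DWL = 2277.647.
Ratio = (44/25)² = 3.0976.

3.0976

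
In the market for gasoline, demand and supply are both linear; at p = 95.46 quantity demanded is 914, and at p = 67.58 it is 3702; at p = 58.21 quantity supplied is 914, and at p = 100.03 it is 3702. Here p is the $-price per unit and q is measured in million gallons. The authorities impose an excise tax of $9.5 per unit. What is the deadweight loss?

$1805 million

Demand slope = (67.58 − 95.46)/(3702 − 914) = −0.01, so p = 104.6 − 0.01q.
Supply slope = (100.03 − 58.21)/(3702 − 914) = 0.015, so p = 44.5 + 0.015q.
Competitive equilibrium: 104.6 − 0.01q = 44.5 + 0.015q → q* = 2404, p* = 80.56.
With the tax, the buyer price exceeds the seller price by 9.5: (104.6 − 0.01q) − (44.5 + 0.015q) = 9.5 → q' = 2024.
Δq = 2404 − 2024 = 380; the wedge equals the tax, 9.5.
The triangle = ½ × 380 × 9.5 = $1805 million.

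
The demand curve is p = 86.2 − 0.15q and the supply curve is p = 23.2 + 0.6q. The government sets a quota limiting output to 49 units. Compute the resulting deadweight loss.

Competitive equilibrium: 86.2 − 0.15q = 23.2 + 0.6q → q* = 84, p* = 73.6.
At q = 49: demand price = 86.2 − 0.15·49 = 78.85; supply price = 23.2 + 0.6·49 = 52.6.
Δq = 84 − 49 = 35; wedge = 78.85 − 52.6 = 26.25.
DWL = ½ × 35 × 26.25 = 459.375.

459.375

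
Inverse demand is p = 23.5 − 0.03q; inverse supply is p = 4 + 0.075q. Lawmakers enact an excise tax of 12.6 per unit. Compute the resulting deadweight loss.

Competitive equilibrium: 23.5 − 0.03q = 4 + 0.075q → q* = 185.7143, p* = 17.9286.
With the tax, the buyer price exceeds the seller price by 12.6: (23.5 − 0.03q) − (4 + 0.075q) = 12.6 → q' = 65.7143.
Δq = 185.7143 − 65.7143 = 120; the wedge equals the tax, 12.6.
Deadweight loss = ½ × 120 × 12.6 = 756.

756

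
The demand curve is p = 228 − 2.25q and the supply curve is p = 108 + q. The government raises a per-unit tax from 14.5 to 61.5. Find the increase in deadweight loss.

549.54

Competitive equilibrium: 228 − 2.25q = 108 + q → q* = 36.9231, p* = 144.9231.
For a per-unit tax t: Δq = t/3.25, so DWL = ½·t·(t/3.25) = t²/6.5.
At t = 14.5: DWL = 32.346. At t = 61.5: DWL = 581.885.
Increase = 581.885 − 32.346 = 549.54.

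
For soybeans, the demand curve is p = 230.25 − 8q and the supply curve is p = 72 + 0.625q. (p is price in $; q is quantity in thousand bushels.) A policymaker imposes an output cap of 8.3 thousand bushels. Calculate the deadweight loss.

$435.38 thousand

Competitive equilibrium: 230.25 − 8q = 72 + 0.625q → q* = 18.3478, p* = 83.4674.
At q = 8.3: demand price = 230.25 − 8·8.3 = 163.85; supply price = 72 + 0.625·8.3 = 77.1875.
Δq = 18.3478 − 8.3 = 10.0478; wedge = 163.85 − 77.1875 = 86.6625.
Welfare loss = ½ × 10.0478 × 86.6625 = $435.38 thousand.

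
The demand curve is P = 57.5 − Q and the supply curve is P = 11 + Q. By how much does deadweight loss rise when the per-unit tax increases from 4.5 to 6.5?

5.50

Competitive equilibrium: 57.5 − Q = 11 + Q → Q* = 23.25, P* = 34.25.
For a per-unit tax t: ΔQ = t/2, so DWL = ½·t·(t/2) = t²/4.
At t = 4.5: DWL = 5.063. At t = 6.5: DWL = 10.563.
Increase = 10.563 − 5.063 = 5.50.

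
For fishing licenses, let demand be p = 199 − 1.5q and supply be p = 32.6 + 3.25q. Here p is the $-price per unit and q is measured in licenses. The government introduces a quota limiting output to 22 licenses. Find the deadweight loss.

Competitive equilibrium: 199 − 1.5q = 32.6 + 3.25q → q* = 35.0316, p* = 146.4526.
At q = 22: demand price = 199 − 1.5·22 = 166; supply price = 32.6 + 3.25·22 = 104.1.
Δq = 35.0316 − 22 = 13.0316; wedge = 166 − 104.1 = 61.9.
Welfare loss = ½ × 13.0316 × 61.9 = $403.33.

$403.33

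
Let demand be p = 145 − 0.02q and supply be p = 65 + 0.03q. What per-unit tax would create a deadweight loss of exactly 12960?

Competitive equilibrium: 145 − 0.02q = 65 + 0.03q → q* = 1600, p* = 113.
A tax t gives Δq = t/0.05 and wedge t, so DWL = t²/0.1.
t²/0.1 = 12960 → t² = 1296 → t = 36.

36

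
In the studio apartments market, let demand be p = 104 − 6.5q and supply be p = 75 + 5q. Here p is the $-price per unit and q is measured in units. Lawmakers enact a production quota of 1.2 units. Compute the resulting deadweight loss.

Competitive equilibrium: 104 − 6.5q = 75 + 5q → q* = 2.52174, p* = 87.6087.
At q = 1.2: demand price = 104 − 6.5·1.2 = 96.2; supply price = 75 + 5·1.2 = 81.
Δq = 2.52174 − 1.2 = 1.32174; wedge = 96.2 − 81 = 15.2.
The triangle = ½ × 1.32174 × 15.2 = $10.05.

$10.05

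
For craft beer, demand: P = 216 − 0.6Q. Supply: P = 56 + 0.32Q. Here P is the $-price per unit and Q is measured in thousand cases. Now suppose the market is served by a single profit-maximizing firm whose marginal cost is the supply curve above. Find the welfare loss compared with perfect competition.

$2167.89 thousand

Competitive equilibrium: 216 − 0.6Q = 56 + 0.32Q → Q* = 173.913, P* = 111.6522.
Marginal revenue: MR = 216 − 1.2Q. Set MR = MC: 216 − 1.2Q = 56 + 0.32Q → Q_m = 105.2632.
Price P_m = 216 − 0.6·105.2632 = 152.8421; MC(Q_m) = 56 + 0.32·105.2632 = 89.6842.
Competitive Q* = 173.913, so ΔQ = 68.6498; wedge = 152.8421 − 89.6842 = 63.1579.
DWL = ½ × 68.6498 × 63.1579 = $2167.89 thousand.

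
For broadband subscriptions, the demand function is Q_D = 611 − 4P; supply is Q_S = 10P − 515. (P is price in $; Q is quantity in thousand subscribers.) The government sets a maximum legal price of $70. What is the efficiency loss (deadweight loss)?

$1903.21 thousand

In inverse form: demand P = 152.75 − 0.25Q, supply P = 51.5 + 0.1Q.
Competitive equilibrium: 152.75 − 0.25Q = 51.5 + 0.1Q → Q* = 289.2857, P* = 80.4286.
At the ceiling P = 70, quantity supplied = (70 − 51.5)/0.1 = 185.
Willingness to pay at Q' = 185: 152.75 − 0.25·185 = 106.5.
ΔQ = 289.2857 − 185 = 104.2857; wedge = 106.5 − 70 = 36.5.
The triangle = ½ × 104.2857 × 36.5 = $1903.21 thousand.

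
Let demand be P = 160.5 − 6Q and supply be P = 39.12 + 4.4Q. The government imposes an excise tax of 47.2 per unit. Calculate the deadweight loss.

Competitive equilibrium: 160.5 − 6Q = 39.12 + 4.4Q → Q* = 11.6712, P* = 90.4731.
With the tax, the buyer price exceeds the seller price by 47.2: (160.5 − 6Q) − (39.12 + 4.4Q) = 47.2 → Q' = 7.1327.
ΔQ = 11.6712 − 7.1327 = 4.5385; the wedge equals the tax, 47.2.
DWL = ½ × 4.5385 × 47.2 = 107.11.

107.11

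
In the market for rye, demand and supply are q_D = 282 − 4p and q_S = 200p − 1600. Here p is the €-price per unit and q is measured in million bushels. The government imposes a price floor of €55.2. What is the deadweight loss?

€4311.86 million

In inverse form: demand p = 70.5 − 0.25q, supply p = 8 + 0.005q.
Competitive equilibrium: 70.5 − 0.25q = 8 + 0.005q → q* = 245.098, p* = 9.2255.
At the floor p = 55.2, quantity demanded = (70.5 − 55.2)/0.25 = 61.2.
Sellers' marginal cost at q' = 61.2: 8 + 0.005·61.2 = 8.306.
Δq = 245.098 − 61.2 = 183.898; wedge = 55.2 − 8.306 = 46.894.
Welfare loss = ½ × 183.898 × 46.894 = €4311.86 million.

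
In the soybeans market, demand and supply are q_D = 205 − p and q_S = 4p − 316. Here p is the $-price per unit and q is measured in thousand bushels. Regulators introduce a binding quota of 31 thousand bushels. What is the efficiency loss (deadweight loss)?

$3045.025 thousand

In inverse form: demand p = 205 − q, supply p = 79 + 0.25q.
Competitive equilibrium: 205 − q = 79 + 0.25q → q* = 100.8, p* = 104.2.
At q = 31: demand price = 205 − 1·31 = 174; supply price = 79 + 0.25·31 = 86.75.
Δq = 100.8 − 31 = 69.8; wedge = 174 − 86.75 = 87.25.
DWL = ½ × 69.8 × 87.25 = $3045.025 thousand.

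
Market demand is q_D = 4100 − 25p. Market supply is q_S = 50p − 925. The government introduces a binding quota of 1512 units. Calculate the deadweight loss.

In inverse form: demand p = 164 − 0.04q, supply p = 18.5 + 0.02q.
Competitive equilibrium: 164 − 0.04q = 18.5 + 0.02q → q* = 2425, p* = 67.
At q = 1512: demand price = 164 − 0.04·1512 = 103.52; supply price = 18.5 + 0.02·1512 = 48.74.
Δq = 2425 − 1512 = 913; wedge = 103.52 − 48.74 = 54.78.
Welfare loss = ½ × 913 × 54.78 = 25007.07.

25007.07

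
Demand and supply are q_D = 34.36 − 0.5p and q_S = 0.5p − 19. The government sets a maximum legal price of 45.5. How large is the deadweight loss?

30.89

In inverse form: demand p = 68.72 − 2q, supply p = 38 + 2q.
Competitive equilibrium: 68.72 − 2q = 38 + 2q → q* = 7.68, p* = 53.36.
At the ceiling p = 45.5, quantity supplied = (45.5 − 38)/2 = 3.75.
Willingness to pay at q' = 3.75: 68.72 − 2·3.75 = 61.22.
Δq = 7.68 − 3.75 = 3.93; wedge = 61.22 − 45.5 = 15.72.
Welfare loss = ½ × 3.93 × 15.72 = 30.89.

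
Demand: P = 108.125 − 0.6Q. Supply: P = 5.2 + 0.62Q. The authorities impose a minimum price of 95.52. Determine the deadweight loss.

2448.56

Competitive equilibrium: 108.125 − 0.6Q = 5.2 + 0.62Q → Q* = 84.36475, P* = 57.50615.
At the floor P = 95.52, quantity demanded = (108.125 − 95.52)/0.6 = 21.00833.
Sellers' marginal cost at Q' = 21.00833: 5.2 + 0.62·21.00833 = 18.22516.
ΔQ = 84.36475 − 21.00833 = 63.35642; wedge = 95.52 − 18.22516 = 77.29484.
DWL = ½ × 63.35642 × 77.29484 = 2448.56.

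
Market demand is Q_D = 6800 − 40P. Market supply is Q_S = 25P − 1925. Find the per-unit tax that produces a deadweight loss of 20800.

52

In inverse form: demand P = 170 − 0.025Q, supply P = 77 + 0.04Q.
Competitive equilibrium: 170 − 0.025Q = 77 + 0.04Q → Q* = 1430.7692, P* = 134.2308.
A tax t gives ΔQ = t/0.065 and wedge t, so DWL = t²/0.13.
t²/0.13 = 20800 → t² = 2704 → t = 52.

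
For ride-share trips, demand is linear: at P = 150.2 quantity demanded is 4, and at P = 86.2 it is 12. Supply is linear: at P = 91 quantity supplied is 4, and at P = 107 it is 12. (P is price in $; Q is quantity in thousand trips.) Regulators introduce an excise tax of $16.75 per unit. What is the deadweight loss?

$14.03 thousand

Demand slope = (86.2 − 150.2)/(12 − 4) = −8, so P = 182.2 − 8Q.
Supply slope = (107 − 91)/(12 − 4) = 2, so P = 83 + 2Q.
Competitive equilibrium: 182.2 − 8Q = 83 + 2Q → Q* = 9.92, P* = 102.84.
With the tax, the buyer price exceeds the seller price by 16.75: (182.2 − 8Q) − (83 + 2Q) = 16.75 → Q' = 8.245.
ΔQ = 9.92 − 8.245 = 1.675; the wedge equals the tax, 16.75.
Deadweight loss = ½ × 1.675 × 16.75 = $14.03 thousand.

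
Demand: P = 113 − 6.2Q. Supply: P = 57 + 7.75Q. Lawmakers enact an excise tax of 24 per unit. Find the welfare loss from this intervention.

Competitive equilibrium: 113 − 6.2Q = 57 + 7.75Q → Q* = 4.01434, P* = 88.11111.
With the tax, the buyer price exceeds the seller price by 24: (113 − 6.2Q) − (57 + 7.75Q) = 24 → Q' = 2.29391.
ΔQ = 4.01434 − 2.29391 = 1.72043; the wedge equals the tax, 24.
Welfare loss = ½ × 1.72043 × 24 = 20.65.

20.65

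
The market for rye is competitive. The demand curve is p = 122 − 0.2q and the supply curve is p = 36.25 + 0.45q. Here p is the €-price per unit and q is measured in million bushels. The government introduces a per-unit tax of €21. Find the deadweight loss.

€339.23 million

Competitive equilibrium: 122 − 0.2q = 36.25 + 0.45q → q* = 131.9231, p* = 95.6154.
With the tax, the buyer price exceeds the seller price by 21: (122 − 0.2q) − (36.25 + 0.45q) = 21 → q' = 99.6154.
Δq = 131.9231 − 99.6154 = 32.3077; the wedge equals the tax, 21.
The triangle = ½ × 32.3077 × 21 = €339.23 million.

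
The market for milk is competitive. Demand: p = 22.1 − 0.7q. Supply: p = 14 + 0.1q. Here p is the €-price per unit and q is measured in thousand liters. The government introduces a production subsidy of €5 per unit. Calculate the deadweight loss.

Competitive equilibrium: 22.1 − 0.7q = 14 + 0.1q → q* = 10.125, p* = 15.0125.
The subsidy lowers effective supply by 5: p = 9 + 0.1q.
New quantity: 22.1 − 0.7q = 9 + 0.1q → q' = 16.375.
Overproduction Δq = 16.375 − 10.125 = 6.25; wedge = subsidy = 5.
DWL = ½ × 6.25 × 5 = €15.625 thousand.

€15.625 thousand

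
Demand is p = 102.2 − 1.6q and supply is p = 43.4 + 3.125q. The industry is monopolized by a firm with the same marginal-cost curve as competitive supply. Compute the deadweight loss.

Competitive equilibrium: 102.2 − 1.6q = 43.4 + 3.125q → q* = 12.4444, p* = 82.2889.
Marginal revenue: MR = 102.2 − 3.2q. Set MR = MC: 102.2 − 3.2q = 43.4 + 3.125q → q_m = 9.2964.
Price p_m = 102.2 − 1.6·9.2964 = 87.3258; MC(q_m) = 43.4 + 3.125·9.2964 = 72.4513.
Competitive q* = 12.4444, so Δq = 3.148; wedge = 87.3258 − 72.4513 = 14.8745.
Welfare loss = ½ × 3.148 × 14.8745 = 23.41.

23.41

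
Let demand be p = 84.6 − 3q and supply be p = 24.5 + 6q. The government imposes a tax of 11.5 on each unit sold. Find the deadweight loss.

7.35

Competitive equilibrium: 84.6 − 3q = 24.5 + 6q → q* = 6.6778, p* = 64.5667.
With the tax, the buyer price exceeds the seller price by 11.5: (84.6 − 3q) − (24.5 + 6q) = 11.5 → q' = 5.4.
Δq = 6.6778 − 5.4 = 1.2778; the wedge equals the tax, 11.5.
Welfare loss = ½ × 1.2778 × 11.5 = 7.35.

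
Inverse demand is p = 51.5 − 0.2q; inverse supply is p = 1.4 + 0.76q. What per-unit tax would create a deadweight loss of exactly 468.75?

30

Competitive equilibrium: 51.5 − 0.2q = 1.4 + 0.76q → q* = 52.1875, p* = 41.0625.
A tax t gives Δq = t/0.96 and wedge t, so DWL = t²/1.92.
t²/1.92 = 468.75 → t² = 900 → t = 30.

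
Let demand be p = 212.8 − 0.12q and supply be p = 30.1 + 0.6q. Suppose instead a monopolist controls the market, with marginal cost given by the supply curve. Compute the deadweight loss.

473.06

Competitive equilibrium: 212.8 − 0.12q = 30.1 + 0.6q → q* = 253.75, p* = 182.35.
Marginal revenue: MR = 212.8 − 0.24q. Set MR = MC: 212.8 − 0.24q = 30.1 + 0.6q → q_m = 217.5.
Price p_m = 212.8 − 0.12·217.5 = 186.7; MC(q_m) = 30.1 + 0.6·217.5 = 160.6.
Competitive q* = 253.75, so Δq = 36.25; wedge = 186.7 − 160.6 = 26.1.
The triangle = ½ × 36.25 × 26.1 = 473.06.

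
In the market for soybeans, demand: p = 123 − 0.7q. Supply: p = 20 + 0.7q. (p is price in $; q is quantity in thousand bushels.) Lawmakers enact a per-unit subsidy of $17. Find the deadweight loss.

$103.21 thousand

Competitive equilibrium: 123 − 0.7q = 20 + 0.7q → q* = 73.5714, p* = 71.5.
The subsidy lowers effective supply by 17: p = 3 + 0.7q.
New quantity: 123 − 0.7q = 3 + 0.7q → q' = 85.7143.
Overproduction Δq = 85.7143 − 73.5714 = 12.1429; wedge = subsidy = 17.
Deadweight loss = ½ × 12.1429 × 17 = $103.21 thousand.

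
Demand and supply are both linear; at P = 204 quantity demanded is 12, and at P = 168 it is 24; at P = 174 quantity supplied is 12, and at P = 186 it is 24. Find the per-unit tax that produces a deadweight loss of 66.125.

23

Demand slope = (168 − 204)/(24 − 12) = −3, so P = 240 − 3Q.
Supply slope = (186 − 174)/(24 − 12) = 1, so P = 162 + Q.
Competitive equilibrium: 240 − 3Q = 162 + Q → Q* = 19.5, P* = 181.5.
A tax t gives ΔQ = t/4 and wedge t, so DWL = t²/8.
t²/8 = 66.125 → t² = 529 → t = 23.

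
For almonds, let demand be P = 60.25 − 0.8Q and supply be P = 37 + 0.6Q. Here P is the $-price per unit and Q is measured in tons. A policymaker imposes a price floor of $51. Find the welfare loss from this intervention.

$17.81

Competitive equilibrium: 60.25 − 0.8Q = 37 + 0.6Q → Q* = 16.6071, P* = 46.9643.
At the floor P = 51, quantity demanded = (60.25 − 51)/0.8 = 11.5625.
Sellers' marginal cost at Q' = 11.5625: 37 + 0.6·11.5625 = 43.9375.
ΔQ = 16.6071 − 11.5625 = 5.0446; wedge = 51 − 43.9375 = 7.0625.
Deadweight loss = ½ × 5.0446 × 7.0625 = $17.81.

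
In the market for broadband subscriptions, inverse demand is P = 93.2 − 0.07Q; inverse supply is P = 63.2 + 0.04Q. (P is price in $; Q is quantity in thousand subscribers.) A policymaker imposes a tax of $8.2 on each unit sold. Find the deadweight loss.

$305.64 thousand

Competitive equilibrium: 93.2 − 0.07Q = 63.2 + 0.04Q → Q* = 272.7273, P* = 74.1091.
With the tax, the buyer price exceeds the seller price by 8.2: (93.2 − 0.07Q) − (63.2 + 0.04Q) = 8.2 → Q' = 198.1818.
ΔQ = 272.7273 − 198.1818 = 74.5455; the wedge equals the tax, 8.2.
DWL = ½ × 74.5455 × 8.2 = $305.64 thousand.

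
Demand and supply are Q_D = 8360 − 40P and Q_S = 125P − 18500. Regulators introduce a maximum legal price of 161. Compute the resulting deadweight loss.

In inverse form: demand P = 209 − 0.025Q, supply P = 148 + 0.008Q.
Competitive equilibrium: 209 − 0.025Q = 148 + 0.008Q → Q* = 1848.4848, P* = 162.7879.
At the ceiling P = 161, quantity supplied = (161 − 148)/0.008 = 1625.
Willingness to pay at Q' = 1625: 209 − 0.025·1625 = 168.375.
ΔQ = 1848.4848 − 1625 = 223.4848; wedge = 168.375 − 161 = 7.375.
DWL = ½ × 223.4848 × 7.375 = 824.10.

824.10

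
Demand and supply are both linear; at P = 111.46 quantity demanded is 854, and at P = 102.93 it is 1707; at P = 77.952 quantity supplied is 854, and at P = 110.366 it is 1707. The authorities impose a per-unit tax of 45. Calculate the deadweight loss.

21093.75

Demand slope = (102.93 − 111.46)/(1707 − 854) = −0.01, so P = 120 − 0.01Q.
Supply slope = (110.366 − 77.952)/(1707 − 854) = 0.038, so P = 45.5 + 0.038Q.
Competitive equilibrium: 120 − 0.01Q = 45.5 + 0.038Q → Q* = 1552.0833, P* = 104.4792.
With the tax, the buyer price exceeds the seller price by 45: (120 − 0.01Q) − (45.5 + 0.038Q) = 45 → Q' = 614.5833.
ΔQ = 1552.0833 − 614.5833 = 937.5; the wedge equals the tax, 45.
Deadweight loss = ½ × 937.5 × 45 = 21093.75.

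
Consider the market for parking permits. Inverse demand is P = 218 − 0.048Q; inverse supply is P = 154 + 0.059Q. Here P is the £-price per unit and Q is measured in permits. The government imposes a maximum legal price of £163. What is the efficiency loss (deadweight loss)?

Competitive equilibrium: 218 − 0.048Q = 154 + 0.059Q → Q* = 598.1308, P* = 189.2897.
At the ceiling P = 163, quantity supplied = (163 − 154)/0.059 = 152.5424.
Willingness to pay at Q' = 152.5424: 218 − 0.048·152.5424 = 210.678.
ΔQ = 598.1308 − 152.5424 = 445.5884; wedge = 210.678 − 163 = 47.678.
Welfare loss = ½ × 445.5884 × 47.678 = £10622.38.

£10622.38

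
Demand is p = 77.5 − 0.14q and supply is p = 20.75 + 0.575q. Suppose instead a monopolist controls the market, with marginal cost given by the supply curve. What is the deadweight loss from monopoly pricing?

Competitive equilibrium: 77.5 − 0.14q = 20.75 + 0.575q → q* = 79.3706, p* = 66.3881.
Marginal revenue: MR = 77.5 − 0.28q. Set MR = MC: 77.5 − 0.28q = 20.75 + 0.575q → q_m = 66.3743.
Price p_m = 77.5 − 0.14·66.3743 = 68.2076; MC(q_m) = 20.75 + 0.575·66.3743 = 58.9152.
Competitive q* = 79.3706, so Δq = 12.9963; wedge = 68.2076 − 58.9152 = 9.2924.
The triangle = ½ × 12.9963 × 9.2924 = 60.38.

60.38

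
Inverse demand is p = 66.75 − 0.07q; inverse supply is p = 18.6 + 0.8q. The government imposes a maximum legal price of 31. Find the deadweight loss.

Competitive equilibrium: 66.75 − 0.07q = 18.6 + 0.8q → q* = 55.3448, p* = 62.8759.
At the ceiling p = 31, quantity supplied = (31 − 18.6)/0.8 = 15.5.
Willingness to pay at q' = 15.5: 66.75 − 0.07·15.5 = 65.665.
Δq = 55.3448 − 15.5 = 39.8448; wedge = 65.665 − 31 = 34.665.
The triangle = ½ × 39.8448 × 34.665 = 690.61.

690.61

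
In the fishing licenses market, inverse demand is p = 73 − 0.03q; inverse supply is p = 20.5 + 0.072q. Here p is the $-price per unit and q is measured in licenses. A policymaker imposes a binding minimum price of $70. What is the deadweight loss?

$8771.03

Competitive equilibrium: 73 − 0.03q = 20.5 + 0.072q → q* = 514.7059, p* = 57.5588.
At the floor p = 70, quantity demanded = (73 − 70)/0.03 = 100.
Sellers' marginal cost at q' = 100: 20.5 + 0.072·100 = 27.7.
Δq = 514.7059 − 100 = 414.7059; wedge = 70 − 27.7 = 42.3.
Deadweight loss = ½ × 414.7059 × 42.3 = $8771.03.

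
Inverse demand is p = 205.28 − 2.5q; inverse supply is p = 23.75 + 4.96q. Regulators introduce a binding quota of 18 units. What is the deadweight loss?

Competitive equilibrium: 205.28 − 2.5q = 23.75 + 4.96q → q* = 24.3338, p* = 144.4455.
At q = 18: demand price = 205.28 − 2.5·18 = 160.28; supply price = 23.75 + 4.96·18 = 113.03.
Δq = 24.3338 − 18 = 6.3338; wedge = 160.28 − 113.03 = 47.25.
Welfare loss = ½ × 6.3338 × 47.25 = 149.64.

149.64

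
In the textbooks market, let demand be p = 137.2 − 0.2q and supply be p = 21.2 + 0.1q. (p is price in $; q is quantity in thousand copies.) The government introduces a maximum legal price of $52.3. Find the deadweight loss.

Competitive equilibrium: 137.2 − 0.2q = 21.2 + 0.1q → q* = 386.6667, p* = 59.8667.
At the ceiling p = 52.3, quantity supplied = (52.3 − 21.2)/0.1 = 311.
Willingness to pay at q' = 311: 137.2 − 0.2·311 = 75.
Δq = 386.6667 − 311 = 75.6667; wedge = 75 − 52.3 = 22.7.
The triangle = ½ × 75.6667 × 22.7 = $858.82 thousand.

$858.82 thousand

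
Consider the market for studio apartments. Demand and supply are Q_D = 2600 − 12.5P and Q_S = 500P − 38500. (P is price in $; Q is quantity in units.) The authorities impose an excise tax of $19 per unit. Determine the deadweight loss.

$2201.22

In inverse form: demand P = 208 − 0.08Q, supply P = 77 + 0.002Q.
Competitive equilibrium: 208 − 0.08Q = 77 + 0.002Q → Q* = 1597.561, P* = 80.1951.
With the tax, the buyer price exceeds the seller price by 19: (208 − 0.08Q) − (77 + 0.002Q) = 19 → Q' = 1365.8537.
ΔQ = 1597.561 − 1365.8537 = 231.7073; the wedge equals the tax, 19.
Welfare loss = ½ × 231.7073 × 19 = $2201.22.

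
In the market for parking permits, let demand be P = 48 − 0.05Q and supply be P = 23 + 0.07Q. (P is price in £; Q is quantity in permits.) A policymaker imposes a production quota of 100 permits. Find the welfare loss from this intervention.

Competitive equilibrium: 48 − 0.05Q = 23 + 0.07Q → Q* = 208.3333, P* = 37.5833.
At Q = 100: demand price = 48 − 0.05·100 = 43; supply price = 23 + 0.07·100 = 30.
ΔQ = 208.3333 − 100 = 108.3333; wedge = 43 − 30 = 13.
DWL = ½ × 108.3333 × 13 = £704.17.

£704.17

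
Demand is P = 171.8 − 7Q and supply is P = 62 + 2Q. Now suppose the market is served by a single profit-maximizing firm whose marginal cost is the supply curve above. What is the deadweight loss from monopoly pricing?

Competitive equilibrium: 171.8 − 7Q = 62 + 2Q → Q* = 12.2, P* = 86.4.
Marginal revenue: MR = 171.8 − 14Q. Set MR = MC: 171.8 − 14Q = 62 + 2Q → Q_m = 6.8625.
Price P_m = 171.8 − 7·6.8625 = 123.7625; MC(Q_m) = 62 + 2·6.8625 = 75.725.
Competitive Q* = 12.2, so ΔQ = 5.3375; wedge = 123.7625 − 75.725 = 48.0375.
DWL = ½ × 5.3375 × 48.0375 = 128.20.

128.20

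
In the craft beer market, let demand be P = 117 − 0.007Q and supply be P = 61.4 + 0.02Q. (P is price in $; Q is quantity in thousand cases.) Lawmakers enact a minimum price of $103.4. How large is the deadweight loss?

Competitive equilibrium: 117 − 0.007Q = 61.4 + 0.02Q → Q* = 2059.2593, P* = 102.5852.
At the floor P = 103.4, quantity demanded = (117 − 103.4)/0.007 = 1942.8571.
Sellers' marginal cost at Q' = 1942.8571: 61.4 + 0.02·1942.8571 = 100.2571.
ΔQ = 2059.2593 − 1942.8571 = 116.4022; wedge = 103.4 − 100.2571 = 3.1429.
Deadweight loss = ½ × 116.4022 × 3.1429 = $182.92 thousand.

$182.92 thousand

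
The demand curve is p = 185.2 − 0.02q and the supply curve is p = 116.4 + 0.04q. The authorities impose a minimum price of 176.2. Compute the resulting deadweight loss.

Competitive equilibrium: 185.2 − 0.02q = 116.4 + 0.04q → q* = 1146.6667, p* = 162.2667.
At the floor p = 176.2, quantity demanded = (185.2 − 176.2)/0.02 = 450.
Sellers' marginal cost at q' = 450: 116.4 + 0.04·450 = 134.4.
Δq = 1146.6667 − 450 = 696.6667; wedge = 176.2 − 134.4 = 41.8.
Welfare loss = ½ × 696.6667 × 41.8 = 14560.33.

14560.33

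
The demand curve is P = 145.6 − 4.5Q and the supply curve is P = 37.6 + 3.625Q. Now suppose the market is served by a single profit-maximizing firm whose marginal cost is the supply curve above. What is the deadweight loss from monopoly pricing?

91.19

Competitive equilibrium: 145.6 − 4.5Q = 37.6 + 3.625Q → Q* = 13.2923, P* = 85.7846.
Marginal revenue: MR = 145.6 − 9Q. Set MR = MC: 145.6 − 9Q = 37.6 + 3.625Q → Q_m = 8.5545.
Price P_m = 145.6 − 4.5·8.5545 = 107.1048; MC(Q_m) = 37.6 + 3.625·8.5545 = 68.6101.
Competitive Q* = 13.2923, so ΔQ = 4.7378; wedge = 107.1048 − 68.6101 = 38.4947.
The triangle = ½ × 4.7378 × 38.4947 = 91.19.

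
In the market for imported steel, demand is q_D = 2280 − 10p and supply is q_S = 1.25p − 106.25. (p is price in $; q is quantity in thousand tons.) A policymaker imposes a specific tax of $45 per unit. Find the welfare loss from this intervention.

In inverse form: demand p = 228 − 0.1q, supply p = 85 + 0.8q.
Competitive equilibrium: 228 − 0.1q = 85 + 0.8q → q* = 158.8889, p* = 212.1111.
With the tax, the buyer price exceeds the seller price by 45: (228 − 0.1q) − (85 + 0.8q) = 45 → q' = 108.8889.
Δq = 158.8889 − 108.8889 = 50; the wedge equals the tax, 45.
Welfare loss = ½ × 50 × 45 = $1125 thousand.

$1125 thousand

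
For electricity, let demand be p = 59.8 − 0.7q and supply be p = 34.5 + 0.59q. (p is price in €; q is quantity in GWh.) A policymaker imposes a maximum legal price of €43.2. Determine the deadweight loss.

Competitive equilibrium: 59.8 − 0.7q = 34.5 + 0.59q → q* = 19.6124, p* = 46.0713.
At the ceiling p = 43.2, quantity supplied = (43.2 − 34.5)/0.59 = 14.7458.
Willingness to pay at q' = 14.7458: 59.8 − 0.7·14.7458 = 49.4779.
Δq = 19.6124 − 14.7458 = 4.8666; wedge = 49.4779 − 43.2 = 6.2779.
The triangle = ½ × 4.8666 × 6.2779 = €15.28.

€15.28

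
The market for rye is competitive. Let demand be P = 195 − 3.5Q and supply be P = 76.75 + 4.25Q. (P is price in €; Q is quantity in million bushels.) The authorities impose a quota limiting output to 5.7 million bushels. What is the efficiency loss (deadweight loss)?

€354.01 million

Competitive equilibrium: 195 − 3.5Q = 76.75 + 4.25Q → Q* = 15.2581, P* = 141.5968.
At Q = 5.7: demand price = 195 − 3.5·5.7 = 175.05; supply price = 76.75 + 4.25·5.7 = 100.975.
ΔQ = 15.2581 − 5.7 = 9.5581; wedge = 175.05 − 100.975 = 74.075.
The triangle = ½ × 9.5581 × 74.075 = €354.01 million.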